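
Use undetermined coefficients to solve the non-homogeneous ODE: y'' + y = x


Homogeneous: r² + 1 = 0 ⇒ r = ±1i, y_h = C₁cos(x) + C₂sin(x).
Polynomial forcing; try y_p = Ax + B. Then y_p'' + 1 y_p = 1(Ax + B) = x, so B = 0 and A = 1.
General solution: y = C₁cos(x) + C₂sin(x) + x.


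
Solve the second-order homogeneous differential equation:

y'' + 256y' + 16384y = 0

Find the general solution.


Characteristic equation: r² + 256r + 16384 = 0, i.e. (r + 128)² = 0.
Repeated root r = -128; include an x factor for the second linearly independent solution.
General solution: y = (C₁ + C₂x)e^(-128x).


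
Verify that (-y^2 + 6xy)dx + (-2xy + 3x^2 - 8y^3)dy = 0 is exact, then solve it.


Check exactness: ∂M/∂y = -2y + 6x and ∂N/∂x = -2y + 6x; equal, so the equation is exact.
Integrate M with respect to x (treating y as constant): ∫M dx = -xy^2 + 3x^2y + h(y).
Differentiate w.r.t. y and set equal to N: the x-dependent terms already match, leaving h'(y) = -8y^3. Integrate: h(y) = -2y^4.
So F(x,y) = -xy^2 + 3x^2y - 2y^4.
General solution: -xy^2 + 3x^2y - 2y^4 = C.


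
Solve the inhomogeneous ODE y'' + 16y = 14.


Homogeneous part: r² + 16 = 0 ⇒ r = ±4i, so y_h = C₁cos(4x) + C₂sin(4x).
Try constant y_p = A; plug in: 16A = 14 ⇒ A = 7/8.
General solution: y = C₁cos(4x) + C₂sin(4x) + 7/8.


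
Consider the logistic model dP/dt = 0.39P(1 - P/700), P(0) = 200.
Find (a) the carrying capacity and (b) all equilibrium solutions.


Logistic ODE dP/dt = 0.39P(1 - P/700) has equilibria where dP/dt = 0, i.e. P = 0 or P = 700.
The coefficient (1 - P/K) = 0 when P = K, identifying K = 700 as the carrying capacity.
(a) K = 700; (b) equilibria P = 0 and P = 700.


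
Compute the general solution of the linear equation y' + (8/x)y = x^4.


P(x) = 8/x ⇒ μ = x^8.
(x^8 y)' = x^8·x^4 = x^12.
Integrate: x^8 y = x^13/(13) + C.
Solve for y: y = (1/13)x^5 + C/x^8.


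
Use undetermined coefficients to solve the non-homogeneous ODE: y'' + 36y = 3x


Homogeneous: r² + 36 = 0 ⇒ r = ±6i, y_h = C₁cos(6x) + C₂sin(6x).
Polynomial forcing; try y_p = Ax + B. Then y_p'' + 36 y_p = 36(Ax + B) = 3x, so B = 0 and A = 1/12.
General solution: y = C₁cos(6x) + C₂sin(6x) + (1/12)x.


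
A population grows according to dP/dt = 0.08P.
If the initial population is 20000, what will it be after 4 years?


The ODE dP/dt = 0.08P has solution P(t) = P(0)e^(0.08t).
Substitute P(0) = 20000 and t = 4: P(4) = 20000 e^(0.32) ≈ 27543.


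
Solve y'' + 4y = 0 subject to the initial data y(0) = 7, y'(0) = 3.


Characteristic roots of r² + 4 = 0 are ±2i, so y = C₁cos(2x) + C₂sin(2x).
Apply y(0) = 7: C₁ = 7. Differentiate and apply y'(0) = 3: 2·C₂ = 3, so C₂ = 3/2.
Particular solution: y = 7cos(2x) + (3/2)sin(2x).


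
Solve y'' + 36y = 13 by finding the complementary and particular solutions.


Homogeneous part: r² + 36 = 0 ⇒ r = ±6i, so y_h = C₁cos(6x) + C₂sin(6x).
Try constant y_p = A; plug in: 36A = 13 ⇒ A = 13/36.
General solution: y = C₁cos(6x) + C₂sin(6x) + 13/36.


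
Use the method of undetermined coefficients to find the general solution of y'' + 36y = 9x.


Homogeneous: r² + 36 = 0 ⇒ r = ±6i, y_h = C₁cos(6x) + C₂sin(6x).
Polynomial forcing; try y_p = Ax + B. Then y_p'' + 36 y_p = 36(Ax + B) = 9x, so B = 0 and A = 1/4.
General solution: y = C₁cos(6x) + C₂sin(6x) + (1/4)x.


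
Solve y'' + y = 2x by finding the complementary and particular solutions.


Homogeneous: r² + 1 = 0 ⇒ r = ±1i, y_h = C₁cos(x) + C₂sin(x).
Polynomial forcing; try y_p = Ax + B. Then y_p'' + 1 y_p = 1(Ax + B) = 2x, so B = 0 and A = 2.
General solution: y = C₁cos(x) + C₂sin(x) + 2x.


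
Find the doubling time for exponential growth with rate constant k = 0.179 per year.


Exponential growth: P(t) = P₀ e^(0.179t). Set P(t)/P₀ = 2: e^(0.179t) = 2.
Solve: t = ln(2)/0.179 ≈ 3.87 years.


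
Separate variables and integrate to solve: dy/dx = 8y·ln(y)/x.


Separate: dy/[y ln(y)] = 8 dx/x.
Substitute u = ln(y): du/u = 8 dx/x.
Integrate: ln|ln(y)| = 8ln|x| + C₀, hence ln(y) = C·x^8.


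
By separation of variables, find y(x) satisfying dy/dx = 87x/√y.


Separate: √y dy = 87x dx.
Integrate: (2/3)y^(3/2) = (87/2)x² + C.


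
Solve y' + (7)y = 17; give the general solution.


P(x) = 7, Q(x) = 17; integrating factor μ = e^(7x).
(μ y)' = 17e^(7x) ⇒ μ y = (17/7)e^(7x) + C.
Divide by μ: y = 17/7 + Ce^(-7x).


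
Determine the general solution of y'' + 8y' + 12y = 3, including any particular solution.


Characteristic roots of r² + 8r + 12 = 0 are -2, -6.
y_h = C₁e^(-2x) + C₂e^(-6x).
Constant forcing; try y_p = A. Then 12A = 3 ⇒ A = 1/4.
General solution: y = C₁e^(-2x) + C₂e^(-6x) + 1/4.


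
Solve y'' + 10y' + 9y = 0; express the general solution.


Characteristic equation: r² + 10r + 9 = 0.
Factor: (r + 9)(r + 1) = 0 ⇒ r = -9, -1 (distinct real).
General solution: y = C₁e^(-9x) + C₂e^(-x).


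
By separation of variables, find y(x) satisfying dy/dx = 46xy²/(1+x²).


Separate: dy/y² = 46x/(1+x²) dx.
Integrate LHS: ∫ dy/y² = -1/y.
Integrate RHS via u = 1+x²: 23ln(1+x²) + C.
Result: -1/y = 23ln(1+x²) + C.


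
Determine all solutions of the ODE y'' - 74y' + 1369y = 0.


Characteristic equation: r² - 74r + 1369 = 0, i.e. (r - 37)² = 0.
Repeated root r = 37; include an x factor for the second linearly independent solution.
General solution: y = (C₁ + C₂x)e^(37x).


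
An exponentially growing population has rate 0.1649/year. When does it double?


Exponential growth: P(t) = P₀ e^(0.1649t). Set P(t)/P₀ = 2: e^(0.1649t) = 2.
Solve: t = ln(2)/0.1649 ≈ 4.20 years.


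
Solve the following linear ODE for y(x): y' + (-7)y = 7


P(x) = -7 ⇒ μ = e^(-7x).
(μ y)' = 7e^(-7x) ⇒ μ y = -e^(-7x) + C.
Divide by μ: y = -1 + Ce^(7x).


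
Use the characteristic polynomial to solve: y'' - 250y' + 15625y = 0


Characteristic equation: r² - 250r + 15625 = 0, i.e. (r - 125)² = 0.
Repeated root r = 125; include an x factor for the second linearly independent solution.
General solution: y = (C₁ + C₂x)e^(125x).


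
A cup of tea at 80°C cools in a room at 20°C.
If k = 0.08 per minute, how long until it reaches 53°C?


From T(t) = T_a + (T₀ - T_a)e^(-kt), set T(t) = 53:
(53 - 20) / (80 - 20) = e^(-0.08t), so t = -ln(0.550)/0.08 ≈ 7.5 minutes.


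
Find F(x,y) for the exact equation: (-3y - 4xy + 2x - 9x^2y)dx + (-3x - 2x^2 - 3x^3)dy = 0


Check exactness: ∂M/∂y = -3 - 4x - 9x^2 and ∂N/∂x = -3 - 4x - 9x^2; equal, so the equation is exact.
Integrate M with respect to x (treating y as constant): ∫M dx = -3xy - 2x^2y + x^2 - 3x^3y + h(y).
Differentiate w.r.t. y and set equal to N: all terms match, so h'(y) = 0 and h is a constant absorbed into C.
General solution: -3xy - 2x^2y + x^2 - 3x^3y = C.


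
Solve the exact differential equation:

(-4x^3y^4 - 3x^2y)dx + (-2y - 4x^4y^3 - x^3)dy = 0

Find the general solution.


Check exactness: ∂M/∂y = -16x^3y^3 - 3x^2 and ∂N/∂x = -16x^3y^3 - 3x^2; equal, so the equation is exact.
Integrate M with respect to x (treating y as constant): ∫M dx = -x^4y^4 - x^3y + h(y).
Differentiate w.r.t. y and set equal to N: the x-dependent terms already match, leaving h'(y) = -2y. Integrate: h(y) = -y^2.
So F(x,y) = -y^2 - x^4y^4 - x^3y.
General solution: -y^2 - x^4y^4 - x^3y = C.


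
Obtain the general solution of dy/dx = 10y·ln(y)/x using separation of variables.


Separate: dy/[y ln(y)] = 10 dx/x.
Substitute u = ln(y): du/u = 10 dx/x.
Integrate: ln|ln(y)| = 10ln|x| + C₀, hence ln(y) = C·x^10.


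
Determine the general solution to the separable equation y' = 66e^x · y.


Separate variables: dy/y = 66e^x dx.
Integrate: ln|y| = 66e^x + C₀.
Exponentiate: y = Ce^(66e^x).


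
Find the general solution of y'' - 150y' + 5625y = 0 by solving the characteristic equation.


Characteristic equation: r² - 150r + 5625 = 0, i.e. (r - 75)² = 0.
Repeated root r = 75; include an x factor for the second linearly independent solution.
General solution: y = (C₁ + C₂x)e^(75x).


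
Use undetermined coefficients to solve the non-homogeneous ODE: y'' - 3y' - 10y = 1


Characteristic roots of r² - 3r - 10 = 0 are -2, 5.
y_h = C₁e^(-2x) + C₂e^(5x).
Forcing exponent 0 is not a characteristic root; try y_p = A.
Substitute: A·(0 + (-3)·0 + (-10)) = A·-10 = 1, so A = -1/10.
General solution: y = C₁e^(-2x) + C₂e^(5x) - 1/10.


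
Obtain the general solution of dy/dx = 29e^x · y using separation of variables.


Separate variables: dy/y = 29e^x dx.
Integrate: ln|y| = 29e^x + C₀.
Exponentiate: y = Ce^(29e^x).


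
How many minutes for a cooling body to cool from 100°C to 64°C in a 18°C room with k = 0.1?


From T(t) = T_a + (T₀ - T_a)e^(-kt), set T(t) = 64:
(64 - 18) / (100 - 18) = e^(-0.1t), so t = -ln(0.561)/0.1 ≈ 5.8 minutes.


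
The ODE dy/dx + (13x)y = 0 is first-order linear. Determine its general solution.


P(x) = 13x ⇒ μ = e^((13/2)x²).
Q(x) = 0 so μ y is constant: y = Ce^(-(13/2)x²).


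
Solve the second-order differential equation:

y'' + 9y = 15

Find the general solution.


Homogeneous part: r² + 9 = 0 ⇒ r = ±3i, so y_h = C₁cos(3x) + C₂sin(3x).
Try constant y_p = A; plug in: 9A = 15 ⇒ A = 5/3.
General solution: y = C₁cos(3x) + C₂sin(3x) + 5/3.


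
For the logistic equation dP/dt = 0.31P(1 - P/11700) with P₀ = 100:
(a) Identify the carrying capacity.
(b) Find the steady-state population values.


Logistic ODE dP/dt = 0.31P(1 - P/11700) has equilibria where dP/dt = 0, i.e. P = 0 or P = 11700.
The coefficient (1 - P/K) = 0 when P = K, identifying K = 11700 as the carrying capacity.
(a) K = 11700; (b) equilibria P = 0 and P = 11700.


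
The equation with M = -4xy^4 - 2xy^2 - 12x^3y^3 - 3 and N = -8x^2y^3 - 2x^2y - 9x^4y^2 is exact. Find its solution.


Check exactness: ∂M/∂y = -16xy^3 - 4xy - 36x^3y^2 and ∂N/∂x = -16xy^3 - 4xy - 36x^3y^2; equal, so the equation is exact.
Integrate M with respect to x (treating y as constant): ∫M dx = -2x^2y^4 - x^2y^2 - 3x^4y^3 - 3x + h(y).
Differentiate w.r.t. y and set equal to N: all terms match, so h'(y) = 0 and h is a constant absorbed into C.
General solution: -2x^2y^4 - x^2y^2 - 3x^4y^3 - 3x = C.


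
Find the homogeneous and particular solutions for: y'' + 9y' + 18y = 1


Characteristic roots of r² + 9r + 18 = 0 are -3, -6.
y_h = C₁e^(-3x) + C₂e^(-6x).
Constant forcing; try y_p = A. Then 18A = 1 ⇒ A = 1/18.
General solution: y = C₁e^(-3x) + C₂e^(-6x) + 1/18.


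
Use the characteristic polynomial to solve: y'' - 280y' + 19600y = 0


Characteristic equation: r² - 280r + 19600 = 0, i.e. (r - 140)² = 0.
Repeated root r = 140; include an x factor for the second linearly independent solution.
General solution: y = (C₁ + C₂x)e^(140x).


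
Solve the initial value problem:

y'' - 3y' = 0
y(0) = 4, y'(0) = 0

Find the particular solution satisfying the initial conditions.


Characteristic roots of r² - 3r = 0 are 0, 3.
General solution y = c₁ + c₂ e^(3x).
Apply y(0) = 4: c₁ + c₂ = 4. Apply y'(0) = 0: 0 c₁ + 3 c₂ = 0.
Solve: c₁ = 4, c₂ = 0.
Particular solution: y = 4 + 0e^(3x).


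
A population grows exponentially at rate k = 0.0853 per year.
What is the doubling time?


Exponential growth: P(t) = P₀ e^(0.0853t). Set P(t)/P₀ = 2: e^(0.0853t) = 2.
Solve: t = ln(2)/0.0853 ≈ 8.13 years.


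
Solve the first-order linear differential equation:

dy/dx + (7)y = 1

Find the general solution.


P(x) = 7, Q(x) = 1; integrating factor μ = e^(7x).
(μ y)' = e^(7x) ⇒ μ y = (1/7)e^(7x) + C.
Divide by μ: y = 1/7 + Ce^(-7x).


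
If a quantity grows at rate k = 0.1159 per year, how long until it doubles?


Exponential growth: P(t) = P₀ e^(0.1159t). Set P(t)/P₀ = 2: e^(0.1159t) = 2.
Solve: t = ln(2)/0.1159 ≈ 5.98 years.


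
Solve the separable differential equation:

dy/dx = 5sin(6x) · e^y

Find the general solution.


Separate: e^(-y) dy = 5sin(6x) dx.
Integrate: -e^(-y) = -(5/6)cos(6x) + C₀.
Rearrange: e^(-y) = (5/6)cos(6x) + C.


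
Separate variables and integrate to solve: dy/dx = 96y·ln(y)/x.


Separate: dy/[y ln(y)] = 96 dx/x.
Substitute u = ln(y): du/u = 96 dx/x.
Integrate: ln|ln(y)| = 96ln|x| + C₀, hence ln(y) = C·x^96.


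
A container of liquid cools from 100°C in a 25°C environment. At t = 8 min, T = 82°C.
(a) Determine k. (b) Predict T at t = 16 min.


Newton's law: T(t) = T_a + (T₀ - T_a)e^(-kt).
(a) Use T(8) = 82: (82 - 25)/(100 - 25) = e^(-k·8), so k = -ln(0.760)/8 ≈ 0.0343.
(b) Apply k to t = 16: T(16) = 25 + (75)e^(-0.549) ≈ 68.3°C.


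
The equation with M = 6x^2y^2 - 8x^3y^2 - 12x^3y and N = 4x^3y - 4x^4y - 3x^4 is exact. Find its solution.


Check exactness: ∂M/∂y = 12x^2y - 16x^3y - 12x^3 and ∂N/∂x = 12x^2y - 16x^3y - 12x^3; equal, so the equation is exact.
Integrate M with respect to x (treating y as constant): ∫M dx = 2x^3y^2 - 2x^4y^2 - 3x^4y + h(y).
Differentiate w.r.t. y and set equal to N: all terms match, so h'(y) = 0 and h is a constant absorbed into C.
General solution: 2x^3y^2 - 2x^4y^2 - 3x^4y = C.


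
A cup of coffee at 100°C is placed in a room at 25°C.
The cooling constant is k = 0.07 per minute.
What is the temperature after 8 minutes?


Newton's law: dT/dt = -k(T - T_a) has solution T(t) = T_a + (T₀ - T_a)e^(-kt).
Plug in T_a = 25, T₀ = 100, k = 0.07, t = 8: T(8) = 25 + (75)e^(-0.56) ≈ 67.8°C.


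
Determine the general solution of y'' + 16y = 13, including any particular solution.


Homogeneous part: r² + 16 = 0 ⇒ r = ±4i, so y_h = C₁cos(4x) + C₂sin(4x).
Try constant y_p = A; plug in: 16A = 13 ⇒ A = 13/16.
General solution: y = C₁cos(4x) + C₂sin(4x) + 13/16.


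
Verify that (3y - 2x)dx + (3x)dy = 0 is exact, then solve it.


Check exactness: ∂M/∂y = 3 and ∂N/∂x = 3; equal, so the equation is exact.
Integrate M with respect to x (treating y as constant): ∫M dx = 3xy - x^2 + h(y).
Differentiate w.r.t. y and set equal to N: all terms match, so h'(y) = 0 and h is a constant absorbed into C.
General solution: 3xy - x^2 = C.


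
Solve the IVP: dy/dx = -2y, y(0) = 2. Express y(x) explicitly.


General solution of y' = -2y is y = Ce^(-2x).
Apply y(0) = 2: C = 2.
Particular solution: y = 2e^(-2x).


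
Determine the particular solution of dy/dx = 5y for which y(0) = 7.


General solution of y' = 5y is y = Ce^(5x).
Apply y(0) = 7: C = 7.
Particular solution: y = 7e^(5x).


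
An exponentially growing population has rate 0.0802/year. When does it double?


Exponential growth: P(t) = P₀ e^(0.0802t). Set P(t)/P₀ = 2: e^(0.0802t) = 2.
Solve: t = ln(2)/0.0802 ≈ 8.64 years.


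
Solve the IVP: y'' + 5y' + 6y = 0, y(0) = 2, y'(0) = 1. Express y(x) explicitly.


Characteristic roots of r² + 5r + 6 = 0 are -2, -3.
General solution y = c₁ e^(-2x) + c₂ e^(-3x).
Apply y(0) = 2: c₁ + c₂ = 2. Apply y'(0) = 1: -2 c₁ - 3 c₂ = 1.
Solve: c₁ = 7, c₂ = -5.
Particular solution: y = 7e^(-2x) - 5e^(-3x).


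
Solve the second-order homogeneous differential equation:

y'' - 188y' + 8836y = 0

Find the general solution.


Characteristic equation: r² - 188r + 8836 = 0, i.e. (r - 94)² = 0.
Repeated root r = 94; include an x factor for the second linearly independent solution.
General solution: y = (C₁ + C₂x)e^(94x).


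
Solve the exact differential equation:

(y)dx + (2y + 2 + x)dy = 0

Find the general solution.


Check exactness: ∂M/∂y = 1 and ∂N/∂x = 1; equal, so the equation is exact.
Integrate M with respect to x (treating y as constant): ∫M dx = xy + h(y).
Differentiate w.r.t. y and set equal to N: the x-dependent terms already match, leaving h'(y) = 2y + 2. Integrate: h(y) = y^2 + 2y.
So F(x,y) = y^2 + 2y + xy.
General solution: y^2 + 2y + xy = C.


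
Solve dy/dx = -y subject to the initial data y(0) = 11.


General solution of y' = -y is y = Ce^(-x).
Apply y(0) = 11: C = 11.
Particular solution: y = 11e^(-x).


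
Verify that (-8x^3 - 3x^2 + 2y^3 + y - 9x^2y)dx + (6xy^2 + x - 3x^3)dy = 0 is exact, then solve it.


Check exactness: ∂M/∂y = 6y^2 + 1 - 9x^2 and ∂N/∂x = 6y^2 + 1 - 9x^2; equal, so the equation is exact.
Integrate M with respect to x (treating y as constant): ∫M dx = -2x^4 - x^3 + 2xy^3 + xy - 3x^3y + h(y).
Differentiate w.r.t. y and set equal to N: all terms match, so h'(y) = 0 and h is a constant absorbed into C.
General solution: -2x^4 - x^3 + 2xy^3 + xy - 3x^3y = C.


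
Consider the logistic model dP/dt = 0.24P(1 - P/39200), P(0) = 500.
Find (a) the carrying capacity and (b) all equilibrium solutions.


Logistic ODE dP/dt = 0.24P(1 - P/39200) has equilibria where dP/dt = 0, i.e. P = 0 or P = 39200.
The coefficient (1 - P/K) = 0 when P = K, identifying K = 39200 as the carrying capacity.
(a) K = 39200; (b) equilibria P = 0 and P = 39200.


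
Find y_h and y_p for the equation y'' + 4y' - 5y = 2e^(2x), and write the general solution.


Characteristic roots of r² + 4r - 5 = 0 are 1, -5.
y_h = C₁e^(x) + C₂e^(-5x).
Forcing exponent 2 is not a characteristic root; try y_p = Ae^(2x).
Substitute: A·(4 + (4)·2 + (-5)) = A·7 = 2, so A = 2/7.
General solution: y = C₁e^(x) + C₂e^(-5x) + (2/7)e^(2x).


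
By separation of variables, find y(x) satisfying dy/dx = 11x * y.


Separate variables: dy/y = 11x dx.
Integrate: ln|y| = (11/2)x^2 + C₀.
Exponentiate: y = Ce^((11/2)x^2).


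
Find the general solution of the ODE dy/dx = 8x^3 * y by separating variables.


Separate variables: dy/y = 8x^3 dx.
Integrate: ln|y| = 2x^4 + C₀.
Exponentiate: y = Ce^(2x^4).


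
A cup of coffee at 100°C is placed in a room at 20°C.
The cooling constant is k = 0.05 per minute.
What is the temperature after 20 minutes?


Newton's law: dT/dt = -k(T - T_a) has solution T(t) = T_a + (T₀ - T_a)e^(-kt).
Plug in T_a = 20, T₀ = 100, k = 0.05, t = 20: T(20) = 20 + (80)e^(-1.00) ≈ 49.4°C.


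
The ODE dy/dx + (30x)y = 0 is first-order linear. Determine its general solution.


P(x) = 30x ⇒ μ = e^(15x²).
Q(x) = 0 so μ y is constant: y = Ce^(-15x²).


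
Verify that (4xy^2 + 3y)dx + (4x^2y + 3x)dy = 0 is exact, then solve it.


Check exactness: ∂M/∂y = 8xy + 3 and ∂N/∂x = 8xy + 3; equal, so the equation is exact.
Integrate M with respect to x (treating y as constant): ∫M dx = 2x^2y^2 + 3xy + h(y).
Differentiate w.r.t. y and set equal to N: all terms match, so h'(y) = 0 and h is a constant absorbed into C.
General solution: 2x^2y^2 + 3xy = C.


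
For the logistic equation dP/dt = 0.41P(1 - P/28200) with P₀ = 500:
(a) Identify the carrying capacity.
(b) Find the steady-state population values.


Logistic ODE dP/dt = 0.41P(1 - P/28200) has equilibria where dP/dt = 0, i.e. P = 0 or P = 28200.
The coefficient (1 - P/K) = 0 when P = K, identifying K = 28200 as the carrying capacity.
(a) K = 28200; (b) equilibria P = 0 and P = 28200.


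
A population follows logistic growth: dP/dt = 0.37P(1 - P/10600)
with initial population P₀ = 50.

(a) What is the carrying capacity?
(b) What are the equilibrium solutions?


Logistic ODE dP/dt = 0.37P(1 - P/10600) has equilibria where dP/dt = 0, i.e. P = 0 or P = 10600.
The coefficient (1 - P/K) = 0 when P = K, identifying K = 10600 as the carrying capacity.
(a) K = 10600; (b) equilibria P = 0 and P = 10600.


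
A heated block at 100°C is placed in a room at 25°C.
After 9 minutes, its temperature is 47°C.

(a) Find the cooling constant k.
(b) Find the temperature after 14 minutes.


Newton's law: T(t) = T_a + (T₀ - T_a)e^(-kt).
(a) Use T(9) = 47: (47 - 25)/(100 - 25) = e^(-k·9), so k = -ln(0.293)/9 ≈ 0.1363.
(b) Apply k to t = 14: T(14) = 25 + (75)e^(-1.908) ≈ 36.1°C.


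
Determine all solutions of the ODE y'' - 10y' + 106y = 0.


Characteristic equation: r² - 10r + 106 = 0.
Discriminant is negative; roots r = 5 ± 9i (complex conjugate pair).
General solution uses e^(α x)(C₁ cos(β x) + C₂ sin(β x)): y = e^(5x)(C₁cos(9x) + C₂sin(9x)).


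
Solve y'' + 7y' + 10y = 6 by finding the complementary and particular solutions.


Characteristic roots of r² + 7r + 10 = 0 are -2, -5.
y_h = C₁e^(-2x) + C₂e^(-5x).
Constant forcing; try y_p = A. Then 10A = 6 ⇒ A = 3/5.
General solution: y = C₁e^(-2x) + C₂e^(-5x) + 3/5.


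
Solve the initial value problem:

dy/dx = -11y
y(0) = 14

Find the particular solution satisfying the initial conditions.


General solution of y' = -11y is y = Ce^(-11x).
Apply y(0) = 14: C = 14.
Particular solution: y = 14e^(-11x).


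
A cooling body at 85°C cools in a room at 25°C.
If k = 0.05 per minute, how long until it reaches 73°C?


From T(t) = T_a + (T₀ - T_a)e^(-kt), set T(t) = 73:
(73 - 25) / (85 - 25) = e^(-0.05t), so t = -ln(0.800)/0.05 ≈ 4.5 minutes.


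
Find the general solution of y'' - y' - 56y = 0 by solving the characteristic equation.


Characteristic equation: r² - r - 56 = 0.
Factor: (r + 7)(r - 8) = 0 ⇒ r = -7, 8 (distinct real).
General solution: y = C₁e^(-7x) + C₂e^(8x).


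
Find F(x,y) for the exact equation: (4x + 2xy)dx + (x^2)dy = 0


Check exactness: ∂M/∂y = 2x and ∂N/∂x = 2x; equal, so the equation is exact.
Integrate M with respect to x (treating y as constant): ∫M dx = 2x^2 + x^2y + h(y).
Differentiate w.r.t. y and set equal to N: all terms match, so h'(y) = 0 and h is a constant absorbed into C.
General solution: 2x^2 + x^2y = C.


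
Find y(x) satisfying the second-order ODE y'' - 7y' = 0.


Characteristic equation: r² - 7r = 0.
Factor: (r - 7)(r - 0) = 0 ⇒ r = 7, 0 (distinct real).
General solution: y = C₁e^(7x) + C₂.


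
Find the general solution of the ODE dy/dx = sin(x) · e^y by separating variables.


Separate: e^(-y) dy = sin(x) dx.
Integrate: -e^(-y) = -cos(x) + C₀.
Rearrange: e^(-y) = cos(x) + C.


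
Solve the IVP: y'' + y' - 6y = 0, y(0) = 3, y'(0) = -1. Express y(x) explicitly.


Characteristic roots of r² + r - 6 = 0 are 2, -3.
General solution y = c₁ e^(2x) + c₂ e^(-3x).
Apply y(0) = 3: c₁ + c₂ = 3. Apply y'(0) = -1: 2 c₁ - 3 c₂ = -1.
Solve: c₁ = 8/5, c₂ = 7/5.
Particular solution: y = (8/5)e^(2x) + (7/5)e^(-3x).


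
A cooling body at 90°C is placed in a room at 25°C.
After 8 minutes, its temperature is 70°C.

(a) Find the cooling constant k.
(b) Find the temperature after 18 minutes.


Newton's law: T(t) = T_a + (T₀ - T_a)e^(-kt).
(a) Use T(8) = 70: (70 - 25)/(90 - 25) = e^(-k·8), so k = -ln(0.692)/8 ≈ 0.0460.
(b) Apply k to t = 18: T(18) = 25 + (65)e^(-0.827) ≈ 53.4°C.


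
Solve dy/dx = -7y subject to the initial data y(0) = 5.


General solution of y' = -7y is y = Ce^(-7x).
Apply y(0) = 5: C = 5.
Particular solution: y = 5e^(-7x).


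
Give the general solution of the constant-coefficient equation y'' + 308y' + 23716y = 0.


Characteristic equation: r² + 308r + 23716 = 0, i.e. (r + 154)² = 0.
Repeated root r = -154; include an x factor for the second linearly independent solution.
General solution: y = (C₁ + C₂x)e^(-154x).


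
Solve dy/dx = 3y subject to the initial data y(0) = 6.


General solution of y' = 3y is y = Ce^(3x).
Apply y(0) = 6: C = 6.
Particular solution: y = 6e^(3x).


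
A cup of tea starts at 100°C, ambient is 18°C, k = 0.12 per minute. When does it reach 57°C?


From T(t) = T_a + (T₀ - T_a)e^(-kt), set T(t) = 57:
(57 - 18) / (100 - 18) = e^(-0.12t), so t = -ln(0.476)/0.12 ≈ 6.2 minutes.


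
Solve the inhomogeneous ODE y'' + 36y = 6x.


Homogeneous: r² + 36 = 0 ⇒ r = ±6i, y_h = C₁cos(6x) + C₂sin(6x).
Polynomial forcing; try y_p = Ax + B. Then y_p'' + 36 y_p = 36(Ax + B) = 6x, so B = 0 and A = 1/6.
General solution: y = C₁cos(6x) + C₂sin(6x) + (1/6)x.


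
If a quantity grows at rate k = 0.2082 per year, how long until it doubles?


Exponential growth: P(t) = P₀ e^(0.2082t). Set P(t)/P₀ = 2: e^(0.2082t) = 2.
Solve: t = ln(2)/0.2082 ≈ 3.33 years.


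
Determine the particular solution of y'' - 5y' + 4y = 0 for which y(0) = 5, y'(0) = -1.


Characteristic roots of r² - 5r + 4 = 0 are 1, 4.
General solution y = c₁ e^(x) + c₂ e^(4x).
Apply y(0) = 5: c₁ + c₂ = 5. Apply y'(0) = -1: 1 c₁ + 4 c₂ = -1.
Solve: c₁ = 7, c₂ = -2.
Particular solution: y = 7e^(x) - 2e^(4x).


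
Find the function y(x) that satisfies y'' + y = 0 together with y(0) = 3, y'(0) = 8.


Characteristic roots of r² + 1 = 0 are ±1i, so y = C₁cos(x) + C₂sin(x).
Apply y(0) = 3: C₁ = 3. Differentiate and apply y'(0) = 8: 1·C₂ = 8, so C₂ = 8.
Particular solution: y = 3cos(x) + 8sin(x).


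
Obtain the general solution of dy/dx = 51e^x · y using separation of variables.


Separate variables: dy/y = 51e^x dx.
Integrate: ln|y| = 51e^x + C₀.
Exponentiate: y = Ce^(51e^x).


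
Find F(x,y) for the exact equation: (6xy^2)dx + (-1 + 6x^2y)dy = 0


Check exactness: ∂M/∂y = 12xy and ∂N/∂x = 12xy; equal, so the equation is exact.
Integrate M with respect to x (treating y as constant): ∫M dx = 3x^2y^2 + h(y).
Differentiate w.r.t. y and set equal to N: the x-dependent terms already match, leaving h'(y) = -1. Integrate: h(y) = -y.
So F(x,y) = -y + 3x^2y^2.
General solution: -y + 3x^2y^2 = C.


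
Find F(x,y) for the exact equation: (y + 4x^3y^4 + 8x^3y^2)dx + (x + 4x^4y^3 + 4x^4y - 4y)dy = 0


Check exactness: ∂M/∂y = 1 + 16x^3y^3 + 16x^3y and ∂N/∂x = 1 + 16x^3y^3 + 16x^3y; equal, so the equation is exact.
Integrate M with respect to x (treating y as constant): ∫M dx = xy + x^4y^4 + 2x^4y^2 + h(y).
Differentiate w.r.t. y and set equal to N: the x-dependent terms already match, leaving h'(y) = -4y. Integrate: h(y) = -2y^2.
So F(x,y) = xy + x^4y^4 + 2x^4y^2 - 2y^2.
General solution: xy + x^4y^4 + 2x^4y^2 - 2y^2 = C.


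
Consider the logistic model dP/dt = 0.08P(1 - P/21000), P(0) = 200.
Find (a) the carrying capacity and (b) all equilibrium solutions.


Logistic ODE dP/dt = 0.08P(1 - P/21000) has equilibria where dP/dt = 0, i.e. P = 0 or P = 21000.
The coefficient (1 - P/K) = 0 when P = K, identifying K = 21000 as the carrying capacity.
(a) K = 21000; (b) equilibria P = 0 and P = 21000.


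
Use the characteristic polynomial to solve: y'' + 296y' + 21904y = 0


Characteristic equation: r² + 296r + 21904 = 0, i.e. (r + 148)² = 0.
Repeated root r = -148; include an x factor for the second linearly independent solution.
General solution: y = (C₁ + C₂x)e^(-148x).


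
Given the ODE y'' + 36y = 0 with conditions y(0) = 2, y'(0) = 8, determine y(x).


Characteristic roots of r² + 36 = 0 are ±6i, so y = C₁cos(6x) + C₂sin(6x).
Apply y(0) = 2: C₁ = 2. Differentiate and apply y'(0) = 8: 6·C₂ = 8, so C₂ = 4/3.
Particular solution: y = 2cos(6x) + (4/3)sin(6x).


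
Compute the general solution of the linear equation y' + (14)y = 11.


P(x) = 14, Q(x) = 11; integrating factor μ = e^(14x).
(μ y)' = 11e^(14x) ⇒ μ y = (11/14)e^(14x) + C.
Divide by μ: y = 11/14 + Ce^(-14x).


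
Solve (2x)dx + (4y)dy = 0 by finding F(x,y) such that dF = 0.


Check exactness: ∂M/∂y = 0 and ∂N/∂x = 0; equal, so the equation is exact.
Integrate M with respect to x (treating y as constant): ∫M dx = x^2 + h(y).
Differentiate w.r.t. y and set equal to N: the x-dependent terms already match, leaving h'(y) = 4y. Integrate: h(y) = 2y^2.
So F(x,y) = 2y^2 + x^2.
General solution: 2y^2 + x^2 = C.


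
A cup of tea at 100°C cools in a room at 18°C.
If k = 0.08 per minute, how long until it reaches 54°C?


From T(t) = T_a + (T₀ - T_a)e^(-kt), set T(t) = 54:
(54 - 18) / (100 - 18) = e^(-0.08t), so t = -ln(0.439)/0.08 ≈ 10.3 minutes.


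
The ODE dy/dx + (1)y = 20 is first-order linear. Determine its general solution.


P(x) = 1, Q(x) = 20; integrating factor μ = e^(x).
(μ y)' = 20e^(x) ⇒ μ y = 20e^(x) + C.
Divide by μ: y = 20 + Ce^(-x).


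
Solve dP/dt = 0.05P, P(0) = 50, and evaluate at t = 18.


The ODE dP/dt = 0.05P has solution P(t) = P(0)e^(0.05t).
Substitute P(0) = 50 and t = 18: P(18) = 50 e^(0.90) ≈ 123.


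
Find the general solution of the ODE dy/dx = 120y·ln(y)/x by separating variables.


Separate: dy/[y ln(y)] = 120 dx/x.
Substitute u = ln(y): du/u = 120 dx/x.
Integrate: ln|ln(y)| = 120ln|x| + C₀, hence ln(y) = C·x^120.


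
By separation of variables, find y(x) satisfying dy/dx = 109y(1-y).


Separate: dy/[y(1-y)] = 109 dx.
Partial fractions: 1/[y(1-y)] = 1/y + 1/(1-y).
Integrate: ln|y/(1-y)| = 109x + C₀.
Solve for y: y = 1/(1 + Ce^(-109x)).


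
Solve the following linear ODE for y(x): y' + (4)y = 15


P(x) = 4, Q(x) = 15; integrating factor μ = e^(4x).
(μ y)' = 15e^(4x) ⇒ μ y = (15/4)e^(4x) + C.
Divide by μ: y = 15/4 + Ce^(-4x).


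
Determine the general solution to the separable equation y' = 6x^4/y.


Separate variables: y dy = 6x^4 dx.
Integrate both sides: y²/2 = (6/5)x^5 + C₀.
Multiply by 2: y² = (12/5)x^5 + C.


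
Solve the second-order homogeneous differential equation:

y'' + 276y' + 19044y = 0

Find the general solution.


Characteristic equation: r² + 276r + 19044 = 0, i.e. (r + 138)² = 0.
Repeated root r = -138; include an x factor for the second linearly independent solution.
General solution: y = (C₁ + C₂x)e^(-138x).


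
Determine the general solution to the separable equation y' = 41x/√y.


Separate: √y dy = 41x dx.
Integrate: (2/3)y^(3/2) = (41/2)x² + C.


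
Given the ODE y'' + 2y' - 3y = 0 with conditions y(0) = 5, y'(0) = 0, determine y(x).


Characteristic roots of r² + 2r - 3 = 0 are -3, 1.
General solution y = c₁ e^(-3x) + c₂ e^(x).
Apply y(0) = 5: c₁ + c₂ = 5. Apply y'(0) = 0: -3 c₁ + 1 c₂ = 0.
Solve: c₁ = 5/4, c₂ = 15/4.
Particular solution: y = (5/4)e^(-3x) + (15/4)e^(x).


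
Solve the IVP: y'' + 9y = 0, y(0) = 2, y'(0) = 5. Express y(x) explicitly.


Characteristic roots of r² + 9 = 0 are ±3i, so y = C₁cos(3x) + C₂sin(3x).
Apply y(0) = 2: C₁ = 2. Differentiate and apply y'(0) = 5: 3·C₂ = 5, so C₂ = 5/3.
Particular solution: y = 2cos(3x) + (5/3)sin(3x).


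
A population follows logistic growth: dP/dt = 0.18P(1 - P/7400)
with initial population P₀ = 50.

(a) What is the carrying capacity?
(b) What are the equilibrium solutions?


Logistic ODE dP/dt = 0.18P(1 - P/7400) has equilibria where dP/dt = 0, i.e. P = 0 or P = 7400.
The coefficient (1 - P/K) = 0 when P = K, identifying K = 7400 as the carrying capacity.
(a) K = 7400; (b) equilibria P = 0 and P = 7400.


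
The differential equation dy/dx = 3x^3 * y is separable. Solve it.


Separate variables: dy/y = 3x^3 dx.
Integrate: ln|y| = (3/4)x^4 + C₀.
Exponentiate: y = Ce^((3/4)x^4).


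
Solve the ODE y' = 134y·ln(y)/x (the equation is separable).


Separate: dy/[y ln(y)] = 134 dx/x.
Substitute u = ln(y): du/u = 134 dx/x.
Integrate: ln|ln(y)| = 134ln|x| + C₀, hence ln(y) = C·x^134.


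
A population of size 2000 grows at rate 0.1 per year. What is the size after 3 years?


The ODE dP/dt = 0.1P has solution P(t) = P(0)e^(0.1t).
Substitute P(0) = 2000 and t = 3: P(3) = 2000 e^(0.30) ≈ 2700.


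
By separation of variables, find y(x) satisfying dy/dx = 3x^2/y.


Separate variables: y dy = 3x^2 dx.
Integrate both sides: y²/2 = x^3 + C₀.
Multiply by 2: y² = 2x^3 + C.


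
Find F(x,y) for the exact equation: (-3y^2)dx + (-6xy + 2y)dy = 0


Check exactness: ∂M/∂y = -6y and ∂N/∂x = -6y; equal, so the equation is exact.
Integrate M with respect to x (treating y as constant): ∫M dx = -3xy^2 + h(y).
Differentiate w.r.t. y and set equal to N: the x-dependent terms already match, leaving h'(y) = 2y. Integrate: h(y) = y^2.
So F(x,y) = -3xy^2 + y^2.
General solution: -3xy^2 + y^2 = C.


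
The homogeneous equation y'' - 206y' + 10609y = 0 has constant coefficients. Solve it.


Characteristic equation: r² - 206r + 10609 = 0, i.e. (r - 103)² = 0.
Repeated root r = 103; include an x factor for the second linearly independent solution.
General solution: y = (C₁ + C₂x)e^(103x).


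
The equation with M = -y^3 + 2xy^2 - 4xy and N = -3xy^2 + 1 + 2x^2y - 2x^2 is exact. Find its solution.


Check exactness: ∂M/∂y = -3y^2 + 4xy - 4x and ∂N/∂x = -3y^2 + 4xy - 4x; equal, so the equation is exact.
Integrate M with respect to x (treating y as constant): ∫M dx = -xy^3 + x^2y^2 - 2x^2y + h(y).
Differentiate w.r.t. y and set equal to N: the x-dependent terms already match, leaving h'(y) = 1. Integrate: h(y) = y.
So F(x,y) = -xy^3 + y + x^2y^2 - 2x^2y.
General solution: -xy^3 + y + x^2y^2 - 2x^2y = C.


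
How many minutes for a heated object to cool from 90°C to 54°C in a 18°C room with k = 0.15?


From T(t) = T_a + (T₀ - T_a)e^(-kt), set T(t) = 54:
(54 - 18) / (90 - 18) = e^(-0.15t), so t = -ln(0.500)/0.15 ≈ 4.6 minutes.


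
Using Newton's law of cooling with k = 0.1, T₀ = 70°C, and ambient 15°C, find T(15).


Newton's law: dT/dt = -k(T - T_a) has solution T(t) = T_a + (T₀ - T_a)e^(-kt).
Plug in T_a = 15, T₀ = 70, k = 0.1, t = 15: T(15) = 15 + (55)e^(-1.50) ≈ 27.3°C.


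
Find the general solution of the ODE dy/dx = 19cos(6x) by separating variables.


g(y) = 1, so integrate directly: y = ∫ 19cos(6x) dx = (19/6)sin(6x) + C.


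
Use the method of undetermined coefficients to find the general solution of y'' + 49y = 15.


Homogeneous part: r² + 49 = 0 ⇒ r = ±7i, so y_h = C₁cos(7x) + C₂sin(7x).
Try constant y_p = A; plug in: 49A = 15 ⇒ A = 15/49.
General solution: y = C₁cos(7x) + C₂sin(7x) + 15/49.


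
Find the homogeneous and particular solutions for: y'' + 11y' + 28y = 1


Characteristic roots of r² + 11r + 28 = 0 are -4, -7.
y_h = C₁e^(-4x) + C₂e^(-7x).
Constant forcing; try y_p = A. Then 28A = 1 ⇒ A = 1/28.
General solution: y = C₁e^(-4x) + C₂e^(-7x) + 1/28.


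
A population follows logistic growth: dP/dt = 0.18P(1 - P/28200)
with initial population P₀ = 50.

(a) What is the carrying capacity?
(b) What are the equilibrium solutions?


Logistic ODE dP/dt = 0.18P(1 - P/28200) has equilibria where dP/dt = 0, i.e. P = 0 or P = 28200.
The coefficient (1 - P/K) = 0 when P = K, identifying K = 28200 as the carrying capacity.
(a) K = 28200; (b) equilibria P = 0 and P = 28200.


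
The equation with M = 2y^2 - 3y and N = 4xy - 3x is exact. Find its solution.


Check exactness: ∂M/∂y = 4y - 3 and ∂N/∂x = 4y - 3; equal, so the equation is exact.
Integrate M with respect to x (treating y as constant): ∫M dx = 2xy^2 - 3xy + h(y).
Differentiate w.r.t. y and set equal to N: all terms match, so h'(y) = 0 and h is a constant absorbed into C.
General solution: 2xy^2 - 3xy = C.


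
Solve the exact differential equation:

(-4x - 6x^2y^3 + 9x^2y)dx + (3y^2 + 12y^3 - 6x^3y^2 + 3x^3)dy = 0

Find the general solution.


Check exactness: ∂M/∂y = -18x^2y^2 + 9x^2 and ∂N/∂x = -18x^2y^2 + 9x^2; equal, so the equation is exact.
Integrate M with respect to x (treating y as constant): ∫M dx = -2x^2 - 2x^3y^3 + 3x^3y + h(y).
Differentiate w.r.t. y and set equal to N: the x-dependent terms already match, leaving h'(y) = 3y^2 + 12y^3. Integrate: h(y) = y^3 + 3y^4.
So F(x,y) = y^3 + 3y^4 - 2x^2 - 2x^3y^3 + 3x^3y.
General solution: y^3 + 3y^4 - 2x^2 - 2x^3y^3 + 3x^3y = C.


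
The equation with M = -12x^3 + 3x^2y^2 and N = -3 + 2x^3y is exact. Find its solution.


Check exactness: ∂M/∂y = 6x^2y and ∂N/∂x = 6x^2y; equal, so the equation is exact.
Integrate M with respect to x (treating y as constant): ∫M dx = -3x^4 + x^3y^2 + h(y).
Differentiate w.r.t. y and set equal to N: the x-dependent terms already match, leaving h'(y) = -3. Integrate: h(y) = -3y.
So F(x,y) = -3x^4 - 3y + x^3y^2.
General solution: -3x^4 - 3y + x^3y^2 = C.


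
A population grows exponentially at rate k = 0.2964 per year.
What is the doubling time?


Exponential growth: P(t) = P₀ e^(0.2964t). Set P(t)/P₀ = 2: e^(0.2964t) = 2.
Solve: t = ln(2)/0.2964 ≈ 2.34 years.


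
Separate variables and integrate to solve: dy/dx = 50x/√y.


Separate: √y dy = 50x dx.
Integrate: (2/3)y^(3/2) = 25x² + C.


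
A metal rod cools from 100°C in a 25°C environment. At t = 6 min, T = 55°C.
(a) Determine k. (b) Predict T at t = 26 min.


Newton's law: T(t) = T_a + (T₀ - T_a)e^(-kt).
(a) Use T(6) = 55: (55 - 25)/(100 - 25) = e^(-k·6), so k = -ln(0.400)/6 ≈ 0.1527.
(b) Apply k to t = 26: T(26) = 25 + (75)e^(-3.971) ≈ 26.4°C.


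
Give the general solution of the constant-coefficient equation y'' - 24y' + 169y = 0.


Characteristic equation: r² - 24r + 169 = 0.
Discriminant is negative; roots r = 12 ± 5i (complex conjugate pair).
General solution uses e^(α x)(C₁ cos(β x) + C₂ sin(β x)): y = e^(12x)(C₁cos(5x) + C₂sin(5x)).


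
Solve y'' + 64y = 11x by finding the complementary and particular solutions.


Homogeneous: r² + 64 = 0 ⇒ r = ±8i, y_h = C₁cos(8x) + C₂sin(8x).
Polynomial forcing; try y_p = Ax + B. Then y_p'' + 64 y_p = 64(Ax + B) = 11x, so B = 0 and A = 11/64.
General solution: y = C₁cos(8x) + C₂sin(8x) + (11/64)x.


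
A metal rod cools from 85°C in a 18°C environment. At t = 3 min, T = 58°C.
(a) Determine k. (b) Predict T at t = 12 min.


Newton's law: T(t) = T_a + (T₀ - T_a)e^(-kt).
(a) Use T(3) = 58: (58 - 18)/(85 - 18) = e^(-k·3), so k = -ln(0.597)/3 ≈ 0.1719.
(b) Apply k to t = 12: T(12) = 18 + (67)e^(-2.063) ≈ 26.5°C.


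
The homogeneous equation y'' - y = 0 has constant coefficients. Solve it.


Characteristic equation: r² - 1 = 0.
Factor: (r - 1)(r + 1) = 0 ⇒ r = 1, -1 (distinct real).
General solution: y = C₁e^(x) + C₂e^(-x).


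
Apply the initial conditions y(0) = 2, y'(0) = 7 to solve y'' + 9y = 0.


Characteristic roots of r² + 9 = 0 are ±3i, so y = C₁cos(3x) + C₂sin(3x).
Apply y(0) = 2: C₁ = 2. Differentiate and apply y'(0) = 7: 3·C₂ = 7, so C₂ = 7/3.
Particular solution: y = 2cos(3x) + (7/3)sin(3x).


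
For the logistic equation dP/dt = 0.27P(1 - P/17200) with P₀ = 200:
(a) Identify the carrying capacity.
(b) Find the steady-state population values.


Logistic ODE dP/dt = 0.27P(1 - P/17200) has equilibria where dP/dt = 0, i.e. P = 0 or P = 17200.
The coefficient (1 - P/K) = 0 when P = K, identifying K = 17200 as the carrying capacity.
(a) K = 17200; (b) equilibria P = 0 and P = 17200.


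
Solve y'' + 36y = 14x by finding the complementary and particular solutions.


Homogeneous: r² + 36 = 0 ⇒ r = ±6i, y_h = C₁cos(6x) + C₂sin(6x).
Polynomial forcing; try y_p = Ax + B. Then y_p'' + 36 y_p = 36(Ax + B) = 14x, so B = 0 and A = 7/18.
General solution: y = C₁cos(6x) + C₂sin(6x) + (7/18)x.


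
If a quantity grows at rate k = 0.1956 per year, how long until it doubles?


Exponential growth: P(t) = P₀ e^(0.1956t). Set P(t)/P₀ = 2: e^(0.1956t) = 2.
Solve: t = ln(2)/0.1956 ≈ 3.54 years.


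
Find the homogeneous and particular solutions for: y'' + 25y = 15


Homogeneous part: r² + 25 = 0 ⇒ r = ±5i, so y_h = C₁cos(5x) + C₂sin(5x).
Try constant y_p = A; plug in: 25A = 15 ⇒ A = 3/5.
General solution: y = C₁cos(5x) + C₂sin(5x) + 3/5.


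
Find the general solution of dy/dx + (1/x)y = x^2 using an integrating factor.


P(x) = 1/x ⇒ μ = x^1.
(x^1 y)' = x^3 ⇒ x^1 y = x^4/(4) + C.
Solve for y: y = (1/4)x^3 + C/x^1.


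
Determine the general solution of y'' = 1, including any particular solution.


Characteristic polynomial (r - 0)² = 0; repeated root r = 0.
y_h = (C₁ + C₂x). Forcing matches the repeated root (resonance), so try y_p = Ax².
Substitute and solve for A: 2A = 1, so A = 1/2.
General solution: y = C₁ + C₂x + (1/2)x².


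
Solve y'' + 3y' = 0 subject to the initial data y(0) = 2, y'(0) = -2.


Characteristic roots of r² + 3r = 0 are -3, 0.
General solution y = c₁ e^(-3x) + c₂.
Apply y(0) = 2: c₁ + c₂ = 2. Apply y'(0) = -2: -3 c₁ + 0 c₂ = -2.
Solve: c₁ = 2/3, c₂ = 4/3.
Particular solution: y = (2/3)e^(-3x) + 4/3.
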